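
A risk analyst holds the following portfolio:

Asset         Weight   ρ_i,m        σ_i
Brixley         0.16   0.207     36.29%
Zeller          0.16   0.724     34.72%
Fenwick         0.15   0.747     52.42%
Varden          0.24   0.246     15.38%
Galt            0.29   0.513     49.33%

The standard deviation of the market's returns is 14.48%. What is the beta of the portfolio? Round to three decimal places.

β_Brixley = 0.207 × 36.29% / 14.48% = 0.5188
β_Zeller = 0.724 × 34.72% / 14.48% = 1.7360
β_Fenwick = 0.747 × 52.42% / 14.48% = 2.7043
β_Varden = 0.246 × 15.38% / 14.48% = 0.2613
β_Galt = 0.513 × 49.33% / 14.48% = 1.7477
β_P = Σ w_i β_i = 0.16×0.5188 + 0.16×1.7360 + 0.15×2.7043 + 0.24×0.2613 + 0.29×1.7477 = 1.3360

1.336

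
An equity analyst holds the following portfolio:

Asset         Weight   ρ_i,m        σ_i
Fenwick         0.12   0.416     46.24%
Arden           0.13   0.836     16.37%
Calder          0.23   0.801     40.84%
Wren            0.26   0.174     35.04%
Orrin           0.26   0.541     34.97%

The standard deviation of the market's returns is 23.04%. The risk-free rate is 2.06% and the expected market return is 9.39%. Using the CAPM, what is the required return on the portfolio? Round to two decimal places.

7.82%

β_Fenwick = 0.416 × 46.24% / 23.04% = 0.8349
β_Arden = 0.836 × 16.37% / 23.04% = 0.5940
β_Calder = 0.801 × 40.84% / 23.04% = 1.4198
β_Wren = 0.174 × 35.04% / 23.04% = 0.2646
β_Orrin = 0.541 × 34.97% / 23.04% = 0.8211
β_P = Σ w_i β_i = 0.12×0.8349 + 0.13×0.5940 + 0.23×1.4198 + 0.26×0.2646 + 0.26×0.8211 = 0.7862
MRP = 9.39% − 2.06% = 7.33%
E(R_P) = R_f + β_P × MRP = 2.06% + 0.7862 × 7.33% = 7.82%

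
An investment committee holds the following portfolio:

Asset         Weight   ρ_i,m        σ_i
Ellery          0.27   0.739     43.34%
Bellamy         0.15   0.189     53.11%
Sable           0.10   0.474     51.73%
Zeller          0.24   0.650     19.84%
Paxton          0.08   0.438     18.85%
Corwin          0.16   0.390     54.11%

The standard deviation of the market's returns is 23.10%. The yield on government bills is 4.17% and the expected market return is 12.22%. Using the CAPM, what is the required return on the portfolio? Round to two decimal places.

11.05%

β_Ellery = 0.739 × 43.34% / 23.10% = 1.3865
β_Bellamy = 0.189 × 53.11% / 23.10% = 0.4345
β_Sable = 0.474 × 51.73% / 23.10% = 1.0615
β_Zeller = 0.650 × 19.84% / 23.10% = 0.5583
β_Paxton = 0.438 × 18.85% / 23.10% = 0.3574
β_Corwin = 0.390 × 54.11% / 23.10% = 0.9135
β_P = Σ w_i β_i = 0.27×1.3865 + 0.15×0.4345 + 0.10×1.0615 + 0.24×0.5583 + 0.08×0.3574 + 0.16×0.9135 = 0.8544
MRP = 12.22% − 4.17% = 8.05%
E(R_P) = R_f + β_P × MRP = 4.17% + 0.8544 × 8.05% = 11.05%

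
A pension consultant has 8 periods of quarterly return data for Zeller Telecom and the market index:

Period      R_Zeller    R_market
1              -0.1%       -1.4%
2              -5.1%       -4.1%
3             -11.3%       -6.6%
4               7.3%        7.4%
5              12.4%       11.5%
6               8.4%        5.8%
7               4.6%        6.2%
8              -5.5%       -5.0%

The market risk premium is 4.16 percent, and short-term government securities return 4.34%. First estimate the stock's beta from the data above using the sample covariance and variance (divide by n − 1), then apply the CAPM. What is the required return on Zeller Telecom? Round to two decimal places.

Mean R_i = (-0.1 − 5.1 − 11.3 + 7.3 + 12.4 + 8.4 + 4.6 − 5.5) / 8 = 1.3375%
Mean R_m = (-1.4 − 4.1 − 6.6 + 7.4 + 11.5 + 5.8 + 6.2 − 5.0) / 8 = 1.7250%
Σ(R_i − R̄_i)(R_m − R̄_m) = 378.5325  ⇒  Cov = 378.5325 / 7 = 54.0761
Σ(R_m − R̄_m)² = 322.6150  ⇒  Var(R_m) = 322.6150 / 7 = 46.0879
β = Cov / Var(R_m) = 54.0761 / 46.0879 = 1.1733
E(R) = R_f + β × MRP = 4.34% + 1.1733 × 4.16% = 9.22%

9.22%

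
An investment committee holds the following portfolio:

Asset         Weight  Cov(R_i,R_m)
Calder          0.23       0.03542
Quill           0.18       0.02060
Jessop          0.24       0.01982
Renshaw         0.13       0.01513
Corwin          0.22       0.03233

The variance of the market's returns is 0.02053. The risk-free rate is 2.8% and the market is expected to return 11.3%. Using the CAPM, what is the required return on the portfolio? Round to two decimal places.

β_Calder = 0.03542 / 0.02053 = 1.7253
β_Quill = 0.02060 / 0.02053 = 1.0034
β_Jessop = 0.01982 / 0.02053 = 0.9654
β_Renshaw = 0.01513 / 0.02053 = 0.7370
β_Corwin = 0.03233 / 0.02053 = 1.5748
β_P = Σ w_i β_i = 0.23×1.7253 + 0.18×1.0034 + 0.24×0.9654 + 0.13×0.7370 + 0.22×1.5748 = 1.2514
MRP = 11.3% − 2.8% = 8.50%
E(R_P) = R_f + β_P × MRP = 2.8% + 1.2514 × 8.5% = 13.44%

13.44%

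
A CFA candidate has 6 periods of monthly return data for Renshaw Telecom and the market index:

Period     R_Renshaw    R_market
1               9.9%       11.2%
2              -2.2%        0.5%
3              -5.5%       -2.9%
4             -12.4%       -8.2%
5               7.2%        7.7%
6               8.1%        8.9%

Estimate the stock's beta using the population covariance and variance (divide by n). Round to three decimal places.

1.171

Mean R_i = (9.9 − 2.2 − 5.5 − 12.4 + 7.2 + 8.1) / 6 = 0.8500%
Mean R_m = (11.2 + 0.5 − 2.9 − 8.2 + 7.7 + 8.9) / 6 = 2.8667%
Σ(R_i − R̄_i)(R_m − R̄_m) = 340.3200  ⇒  Cov = 340.3200 / 6 = 56.7200
Σ(R_m − R̄_m)² = 290.5333  ⇒  Var(R_m) = 290.5333 / 6 = 48.4222
β = Cov / Var(R_m) = 56.7200 / 48.4222 = 1.1714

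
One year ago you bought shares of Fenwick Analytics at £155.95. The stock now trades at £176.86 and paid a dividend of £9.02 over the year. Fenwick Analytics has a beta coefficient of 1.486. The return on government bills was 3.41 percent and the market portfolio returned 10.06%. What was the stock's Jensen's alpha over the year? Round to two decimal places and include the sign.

Realised HPR = (P1 + D1 − P0) / P0 = (176.86 + 9.02 − 155.95) / 155.95 = 29.93 / 155.95 = 19.1920%
MRP = 10.06% − 3.41% = 6.65%
CAPM required = R_f + β·MRP = 3.41% + 1.486 × 6.65% = 13.29190%
α = realised − required = 19.1920% − 13.29190% = +5.90%

+5.90%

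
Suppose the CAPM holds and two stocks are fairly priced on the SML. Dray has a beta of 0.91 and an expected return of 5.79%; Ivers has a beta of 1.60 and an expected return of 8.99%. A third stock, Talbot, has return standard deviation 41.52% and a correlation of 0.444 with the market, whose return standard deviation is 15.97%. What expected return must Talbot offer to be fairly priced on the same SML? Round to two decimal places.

MRP = (8.99% − 5.79%) / (1.60 − 0.91) = 4.6377%
R_f = 5.79% − 0.91 × 4.6377% = 1.5697%
β_Talbot = ρ·σ_i/σ_m = 0.444 × 41.52 / 15.97 = 1.1543
E(R_Talbot) = R_f + β × MRP = 1.5697% + 1.1543 × 4.6377% = 6.92%

6.92%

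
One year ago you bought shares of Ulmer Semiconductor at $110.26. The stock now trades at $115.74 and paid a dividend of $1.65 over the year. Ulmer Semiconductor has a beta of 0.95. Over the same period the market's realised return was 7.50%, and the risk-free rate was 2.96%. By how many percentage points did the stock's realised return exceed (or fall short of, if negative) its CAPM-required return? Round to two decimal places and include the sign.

-0.81%

Realised HPR = (P1 + D1 − P0) / P0 = (115.74 + 1.65 − 110.26) / 110.26 = 7.13 / 110.26 = 6.4665%
MRP = 7.50% − 2.96% = 4.54%
CAPM required = R_f + β·MRP = 2.96% + 0.95 × 4.54% = 7.2730%
α = realised − required = 6.4665% − 7.2730% = -0.81%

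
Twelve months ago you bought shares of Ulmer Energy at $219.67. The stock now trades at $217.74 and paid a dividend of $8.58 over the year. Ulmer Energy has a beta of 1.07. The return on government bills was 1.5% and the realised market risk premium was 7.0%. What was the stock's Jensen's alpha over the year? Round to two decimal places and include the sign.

Realised HPR = (P1 + D1 − P0) / P0 = (217.74 + 8.58 − 219.67) / 219.67 = 6.65 / 219.67 = 3.0273%
CAPM required = R_f + β·MRP = 1.5% + 1.07 × 7.0% = 8.9900%
α = realised − required = 3.0273% − 8.9900% = -5.96%

-5.96%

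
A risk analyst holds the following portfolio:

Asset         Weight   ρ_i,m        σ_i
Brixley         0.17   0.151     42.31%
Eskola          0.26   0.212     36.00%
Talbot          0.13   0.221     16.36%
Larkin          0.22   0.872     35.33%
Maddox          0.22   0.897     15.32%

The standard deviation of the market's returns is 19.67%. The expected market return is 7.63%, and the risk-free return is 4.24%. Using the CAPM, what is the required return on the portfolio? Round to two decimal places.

6.54%

β_Brixley = 0.151 × 42.31% / 19.67% = 0.3248
β_Eskola = 0.212 × 36.00% / 19.67% = 0.3880
β_Talbot = 0.221 × 16.36% / 19.67% = 0.1838
β_Larkin = 0.872 × 35.33% / 19.67% = 1.5662
β_Maddox = 0.897 × 15.32% / 19.67% = 0.6986
β_P = Σ w_i β_i = 0.17×0.3248 + 0.26×0.3880 + 0.13×0.1838 + 0.22×1.5662 + 0.22×0.6986 = 0.6782
MRP = 7.63% − 4.24% = 3.39%
E(R_P) = R_f + β_P × MRP = 4.24% + 0.6782 × 3.39% = 6.54%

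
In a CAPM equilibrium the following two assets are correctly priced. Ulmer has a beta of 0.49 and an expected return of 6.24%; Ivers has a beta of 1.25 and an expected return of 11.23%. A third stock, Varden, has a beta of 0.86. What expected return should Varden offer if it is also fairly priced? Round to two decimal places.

8.67%

MRP (SML slope) = (11.23% − 6.24%) / (1.25 − 0.49) = 4.99% / 0.76 = 6.5658%
R_f (intercept) = 6.24% − 0.49 × 6.5658% = 3.0228%
E(R_Varden) = R_f + β × MRP = 3.0228% + 0.86 × 6.5658% = 8.67%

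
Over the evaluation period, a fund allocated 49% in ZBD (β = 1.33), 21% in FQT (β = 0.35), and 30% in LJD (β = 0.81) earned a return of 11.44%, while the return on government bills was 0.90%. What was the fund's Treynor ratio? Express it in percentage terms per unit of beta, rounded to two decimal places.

β_P = 0.49×1.33 + 0.21×0.35 + 0.30×0.81 = 0.9682
Treynor = (R_P − R_f) / β_P = (11.44% − 0.90%) / 0.9682 = 10.54% / 0.9682 = 10.89%

10.89%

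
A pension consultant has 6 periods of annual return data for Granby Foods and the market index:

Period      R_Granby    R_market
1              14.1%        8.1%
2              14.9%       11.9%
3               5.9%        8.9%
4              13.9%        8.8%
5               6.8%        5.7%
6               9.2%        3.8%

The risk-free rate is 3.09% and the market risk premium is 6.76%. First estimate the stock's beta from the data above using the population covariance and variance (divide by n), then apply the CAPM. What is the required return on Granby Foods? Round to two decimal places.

8.28%

Mean R_i = (14.1 + 14.9 + 5.9 + 13.9 + 6.8 + 9.2) / 6 = 10.8000%
Mean R_m = (8.1 + 11.9 + 8.9 + 8.8 + 5.7 + 3.8) / 6 = 7.8667%
Σ(R_i − R̄_i)(R_m − R̄_m) = 30.3100  ⇒  Cov = 30.3100 / 6 = 5.0517
Σ(R_m − R̄_m)² = 39.4933  ⇒  Var(R_m) = 39.4933 / 6 = 6.5822
β = Cov / Var(R_m) = 5.0517 / 6.5822 = 0.7675
E(R) = R_f + β × MRP = 3.09% + 0.7675 × 6.76% = 8.28%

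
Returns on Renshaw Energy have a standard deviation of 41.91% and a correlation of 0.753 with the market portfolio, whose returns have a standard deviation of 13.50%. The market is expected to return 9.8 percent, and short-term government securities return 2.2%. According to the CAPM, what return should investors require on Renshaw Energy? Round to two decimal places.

β = ρ × σ_i / σ_m = 0.753 × 41.91% / 13.50% = 2.3376
MRP = 9.8% − 2.2% = 7.60%
E(R) = 2.2% + 2.3376 × 7.6% = 19.97%

19.97%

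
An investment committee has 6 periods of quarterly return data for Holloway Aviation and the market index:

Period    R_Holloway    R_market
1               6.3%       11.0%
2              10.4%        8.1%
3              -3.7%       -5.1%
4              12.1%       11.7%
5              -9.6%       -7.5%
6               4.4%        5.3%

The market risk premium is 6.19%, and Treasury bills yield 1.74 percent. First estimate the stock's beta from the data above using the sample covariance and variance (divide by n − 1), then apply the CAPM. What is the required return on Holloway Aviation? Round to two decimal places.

7.74%

Mean R_i = (6.3 + 10.4 − 3.7 + 12.1 − 9.6 + 4.4) / 6 = 3.3167%
Mean R_m = (11.0 + 8.1 − 5.1 + 11.7 − 7.5 + 5.3) / 6 = 3.9167%
Σ(R_i − R̄_i)(R_m − R̄_m) = 331.3583  ⇒  Cov = 331.3583 / 5 = 66.2717
Σ(R_m − R̄_m)² = 341.8083  ⇒  Var(R_m) = 341.8083 / 5 = 68.3617
β = Cov / Var(R_m) = 66.2717 / 68.3617 = 0.9694
E(R) = R_f + β × MRP = 1.74% + 0.9694 × 6.19% = 7.74%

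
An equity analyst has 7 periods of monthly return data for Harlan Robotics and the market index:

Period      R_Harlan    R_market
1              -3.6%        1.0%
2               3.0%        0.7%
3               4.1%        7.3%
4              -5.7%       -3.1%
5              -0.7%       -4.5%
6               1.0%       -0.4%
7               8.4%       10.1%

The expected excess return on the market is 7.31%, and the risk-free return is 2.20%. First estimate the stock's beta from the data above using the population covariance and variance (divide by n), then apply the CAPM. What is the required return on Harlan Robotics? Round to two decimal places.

7.53%

Mean R_i = (-3.6 + 3.0 + 4.1 − 5.7 − 0.7 + 1.0 + 8.4) / 7 = 0.9286%
Mean R_m = (1.0 + 0.7 + 7.3 − 3.1 − 4.5 − 0.4 + 10.1) / 7 = 1.5857%
Σ(R_i − R̄_i)(R_m − R̄_m) = 123.3829  ⇒  Cov = 123.3829 / 7 = 17.6261
Σ(R_m − R̄_m)² = 169.2086  ⇒  Var(R_m) = 169.2086 / 7 = 24.1727
β = Cov / Var(R_m) = 17.6261 / 24.1727 = 0.7292
E(R) = R_f + β × MRP = 2.20% + 0.7292 × 7.31% = 7.53%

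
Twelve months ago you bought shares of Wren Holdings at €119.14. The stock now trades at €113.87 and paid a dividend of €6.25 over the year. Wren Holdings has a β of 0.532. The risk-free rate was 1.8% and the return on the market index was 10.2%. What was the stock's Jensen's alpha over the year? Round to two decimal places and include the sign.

-5.45%

Realised HPR = (P1 + D1 − P0) / P0 = (113.87 + 6.25 − 119.14) / 119.14 = 0.98 / 119.14 = 0.8226%
MRP = 10.2% − 1.8% = 8.40%
CAPM required = R_f + β·MRP = 1.8% + 0.532 × 8.4% = 6.2688%
α = realised − required = 0.8226% − 6.2688% = -5.45%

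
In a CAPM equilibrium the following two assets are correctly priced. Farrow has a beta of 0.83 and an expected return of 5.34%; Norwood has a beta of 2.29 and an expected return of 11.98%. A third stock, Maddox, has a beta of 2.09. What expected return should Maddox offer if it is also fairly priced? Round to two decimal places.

MRP (SML slope) = (11.98% − 5.34%) / (2.29 − 0.83) = 6.64% / 1.46 = 4.5479%
R_f (intercept) = 5.34% − 0.83 × 4.5479% = 1.5652%
E(R_Maddox) = R_f + β × MRP = 1.5652% + 2.09 × 4.5479% = 11.07%

11.07%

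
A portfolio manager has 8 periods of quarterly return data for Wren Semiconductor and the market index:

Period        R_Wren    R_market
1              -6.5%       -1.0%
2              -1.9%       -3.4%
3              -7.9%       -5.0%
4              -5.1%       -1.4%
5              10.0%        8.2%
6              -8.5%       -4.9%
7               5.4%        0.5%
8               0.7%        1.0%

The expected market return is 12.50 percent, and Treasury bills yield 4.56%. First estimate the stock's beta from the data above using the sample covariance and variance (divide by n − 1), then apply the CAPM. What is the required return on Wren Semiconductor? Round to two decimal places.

Mean R_i = (-6.5 − 1.9 − 7.9 − 5.1 + 10.0 − 8.5 + 5.4 + 0.7) / 8 = -1.7250%
Mean R_m = (-1.0 − 3.4 − 5.0 − 1.4 + 8.2 − 4.9 + 0.5 + 1.0) / 8 = -0.7500%
Σ(R_i − R̄_i)(R_m − R̄_m) = 176.3000  ⇒  Cov = 176.3000 / 7 = 25.1857
Σ(R_m − R̄_m)² = 127.5200  ⇒  Var(R_m) = 127.5200 / 7 = 18.2171
β = Cov / Var(R_m) = 25.1857 / 18.2171 = 1.3825
MRP = 12.50% − 4.56% = 7.94%
E(R) = R_f + β × MRP = 4.56% + 1.3825 × 7.94% = 15.54%

15.54%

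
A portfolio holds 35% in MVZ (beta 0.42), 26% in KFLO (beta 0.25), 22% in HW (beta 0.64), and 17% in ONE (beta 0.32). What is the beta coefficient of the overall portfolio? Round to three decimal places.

β_P = Σ w_i β_i = 0.35×0.42 + 0.26×0.25 + 0.22×0.64 + 0.17×0.32 = 0.4072

0.407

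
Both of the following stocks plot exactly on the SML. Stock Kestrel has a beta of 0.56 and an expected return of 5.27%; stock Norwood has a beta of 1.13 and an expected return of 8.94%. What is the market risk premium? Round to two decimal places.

Both satisfy E(R) = R_f + β·MRP, so the slope of the SML is
MRP = (8.94% − 5.27%) / (1.13 − 0.56) = 3.67% / 0.57 = 6.4386%

6.44%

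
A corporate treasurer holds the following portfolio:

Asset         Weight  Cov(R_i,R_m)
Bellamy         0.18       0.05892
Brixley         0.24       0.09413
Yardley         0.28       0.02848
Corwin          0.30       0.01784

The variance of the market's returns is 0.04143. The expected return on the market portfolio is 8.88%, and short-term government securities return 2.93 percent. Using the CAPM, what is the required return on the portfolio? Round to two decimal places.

β_Bellamy = 0.05892 / 0.04143 = 1.4222
β_Brixley = 0.09413 / 0.04143 = 2.2720
β_Yardley = 0.02848 / 0.04143 = 0.6874
β_Corwin = 0.01784 / 0.04143 = 0.4306
β_P = Σ w_i β_i = 0.18×1.4222 + 0.24×2.2720 + 0.28×0.6874 + 0.30×0.4306 = 1.1229
MRP = 8.88% − 2.93% = 5.95%
E(R_P) = R_f + β_P × MRP = 2.93% + 1.1229 × 5.95% = 9.61%

9.61%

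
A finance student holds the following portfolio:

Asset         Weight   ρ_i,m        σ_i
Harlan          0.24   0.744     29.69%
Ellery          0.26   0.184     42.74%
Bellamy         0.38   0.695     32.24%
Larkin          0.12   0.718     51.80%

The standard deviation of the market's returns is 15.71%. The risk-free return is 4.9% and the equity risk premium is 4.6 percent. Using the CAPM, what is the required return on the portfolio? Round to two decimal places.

10.85%

β_Harlan = 0.744 × 29.69% / 15.71% = 1.4061
β_Ellery = 0.184 × 42.74% / 15.71% = 0.5006
β_Bellamy = 0.695 × 32.24% / 15.71% = 1.4263
β_Larkin = 0.718 × 51.80% / 15.71% = 2.3674
β_P = Σ w_i β_i = 0.24×1.4061 + 0.26×0.5006 + 0.38×1.4263 + 0.12×2.3674 = 1.2937
E(R_P) = R_f + β_P × MRP = 4.9% + 1.2937 × 4.6% = 10.85%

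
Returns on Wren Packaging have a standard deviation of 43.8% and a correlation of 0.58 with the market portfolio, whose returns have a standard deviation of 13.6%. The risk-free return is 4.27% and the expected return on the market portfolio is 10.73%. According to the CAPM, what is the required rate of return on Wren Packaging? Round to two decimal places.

16.34%

β = ρ × σ_i / σ_m = 0.58 × 43.8% / 13.6% = 1.8679
MRP = 10.73% − 4.27% = 6.46%
E(R) = 4.27% + 1.8679 × 6.46% = 16.34%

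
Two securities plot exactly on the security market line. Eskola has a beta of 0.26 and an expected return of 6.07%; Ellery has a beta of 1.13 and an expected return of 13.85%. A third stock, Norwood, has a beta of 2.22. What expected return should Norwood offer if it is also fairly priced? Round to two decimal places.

MRP (SML slope) = (13.85% − 6.07%) / (1.13 − 0.26) = 7.78% / 0.87 = 8.9425%
R_f (intercept) = 6.07% − 0.26 × 8.9425% = 3.7450%
E(R_Norwood) = R_f + β × MRP = 3.7450% + 2.22 × 8.9425% = 23.60%

23.60%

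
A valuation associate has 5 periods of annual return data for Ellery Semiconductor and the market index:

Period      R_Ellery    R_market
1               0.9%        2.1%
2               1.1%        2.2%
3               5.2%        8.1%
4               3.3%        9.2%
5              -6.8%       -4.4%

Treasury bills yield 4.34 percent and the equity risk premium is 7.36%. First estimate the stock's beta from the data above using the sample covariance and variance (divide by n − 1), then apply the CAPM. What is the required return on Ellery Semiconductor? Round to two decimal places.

10.12%

Mean R_i = (0.9 + 1.1 + 5.2 + 3.3 − 6.8) / 5 = 0.7400%
Mean R_m = (2.1 + 2.2 + 8.1 + 9.2 − 4.4) / 5 = 3.4400%
Σ(R_i − R̄_i)(R_m − R̄_m) = 93.9820  ⇒  Cov = 93.9820 / 4 = 23.4955
Σ(R_m − R̄_m)² = 119.6920  ⇒  Var(R_m) = 119.6920 / 4 = 29.9230
β = Cov / Var(R_m) = 23.4955 / 29.9230 = 0.7852
E(R) = R_f + β × MRP = 4.34% + 0.7852 × 7.36% = 10.12%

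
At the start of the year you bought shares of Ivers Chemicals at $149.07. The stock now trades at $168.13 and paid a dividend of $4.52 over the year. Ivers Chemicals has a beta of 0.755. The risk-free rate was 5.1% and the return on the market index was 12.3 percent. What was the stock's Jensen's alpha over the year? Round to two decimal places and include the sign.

+5.28%

Realised HPR = (P1 + D1 − P0) / P0 = (168.13 + 4.52 − 149.07) / 149.07 = 23.58 / 149.07 = 15.8181%
MRP = 12.3% − 5.1% = 7.20%
CAPM required = R_f + β·MRP = 5.1% + 0.755 × 7.2% = 10.5360%
α = realised − required = 15.8181% − 10.5360% = +5.28%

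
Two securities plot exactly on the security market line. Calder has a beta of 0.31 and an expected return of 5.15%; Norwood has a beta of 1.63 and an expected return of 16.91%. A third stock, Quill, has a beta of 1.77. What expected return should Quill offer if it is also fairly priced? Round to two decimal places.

18.16%

MRP (SML slope) = (16.91% − 5.15%) / (1.63 − 0.31) = 11.76% / 1.32 = 8.9091%
R_f (intercept) = 5.15% − 0.31 × 8.9091% = 2.3882%
E(R_Quill) = R_f + β × MRP = 2.3882% + 1.77 × 8.9091% = 18.16%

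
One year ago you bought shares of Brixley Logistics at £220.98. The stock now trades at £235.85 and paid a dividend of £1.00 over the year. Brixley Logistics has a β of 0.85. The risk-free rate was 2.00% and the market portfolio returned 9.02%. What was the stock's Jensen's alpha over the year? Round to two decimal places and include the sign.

Realised HPR = (P1 + D1 − P0) / P0 = (235.85 + 1.00 − 220.98) / 220.98 = 15.87 / 220.98 = 7.1816%
MRP = 9.02% − 2.00% = 7.02%
CAPM required = R_f + β·MRP = 2.00% + 0.85 × 7.02% = 7.9670%
α = realised − required = 7.1816% − 7.9670% = -0.79%

-0.79%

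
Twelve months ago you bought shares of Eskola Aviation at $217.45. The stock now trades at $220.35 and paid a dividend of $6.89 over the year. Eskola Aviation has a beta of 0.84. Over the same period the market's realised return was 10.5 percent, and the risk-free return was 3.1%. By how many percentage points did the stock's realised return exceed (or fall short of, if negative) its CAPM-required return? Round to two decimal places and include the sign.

-4.81%

Realised HPR = (P1 + D1 − P0) / P0 = (220.35 + 6.89 − 217.45) / 217.45 = 9.79 / 217.45 = 4.5022%
MRP = 10.5% − 3.1% = 7.40%
CAPM required = R_f + β·MRP = 3.1% + 0.84 × 7.4% = 9.3160%
α = realised − required = 4.5022% − 9.3160% = -4.81%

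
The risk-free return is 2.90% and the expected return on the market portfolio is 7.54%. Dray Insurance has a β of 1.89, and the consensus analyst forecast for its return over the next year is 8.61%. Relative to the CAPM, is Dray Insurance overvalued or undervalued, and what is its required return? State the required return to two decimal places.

MRP = 7.54% − 2.90% = 4.64%
Required return = R_f + β·MRP = 2.90% + 1.89 × 4.64% = 11.67%
Forecast 8.61% < required 11.67% → the stock plots below the SML → overvalued.

Overvalued; required return 11.67%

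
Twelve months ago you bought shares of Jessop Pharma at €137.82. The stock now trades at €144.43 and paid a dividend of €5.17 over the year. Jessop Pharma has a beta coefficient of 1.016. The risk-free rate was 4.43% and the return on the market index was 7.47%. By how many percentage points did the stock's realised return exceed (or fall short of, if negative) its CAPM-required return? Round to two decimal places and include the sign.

+1.03%

Realised HPR = (P1 + D1 − P0) / P0 = (144.43 + 5.17 − 137.82) / 137.82 = 11.78 / 137.82 = 8.5474%
MRP = 7.47% − 4.43% = 3.04%
CAPM required = R_f + β·MRP = 4.43% + 1.016 × 3.04% = 7.51864%
α = realised − required = 8.5474% − 7.51864% = +1.03%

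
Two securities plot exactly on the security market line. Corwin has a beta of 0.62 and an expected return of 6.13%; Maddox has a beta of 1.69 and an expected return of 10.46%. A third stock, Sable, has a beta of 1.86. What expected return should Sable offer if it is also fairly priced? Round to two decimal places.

MRP (SML slope) = (10.46% − 6.13%) / (1.69 − 0.62) = 4.33% / 1.07 = 4.0467%
R_f (intercept) = 6.13% − 0.62 × 4.0467% = 3.6210%
E(R_Sable) = R_f + β × MRP = 3.6210% + 1.86 × 4.0467% = 11.15%

11.15%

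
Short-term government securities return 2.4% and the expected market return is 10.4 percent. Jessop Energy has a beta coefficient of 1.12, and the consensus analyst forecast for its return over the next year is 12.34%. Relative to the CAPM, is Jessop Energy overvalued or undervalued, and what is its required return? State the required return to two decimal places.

MRP = 10.4% − 2.4% = 8.00%
Required return = R_f + β·MRP = 2.4% + 1.12 × 8.0% = 11.36%
Forecast 12.34% > required 11.36% → the stock plots above the SML → undervalued.

Undervalued; required return 11.36%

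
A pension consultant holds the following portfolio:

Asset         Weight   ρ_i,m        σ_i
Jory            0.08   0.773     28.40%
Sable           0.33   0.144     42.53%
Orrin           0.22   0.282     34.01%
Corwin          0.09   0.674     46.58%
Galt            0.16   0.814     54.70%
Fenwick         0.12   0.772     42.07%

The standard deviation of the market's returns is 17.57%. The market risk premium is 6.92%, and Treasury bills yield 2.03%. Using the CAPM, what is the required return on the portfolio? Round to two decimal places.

9.80%

β_Jory = 0.773 × 28.40% / 17.57% = 1.2495
β_Sable = 0.144 × 42.53% / 17.57% = 0.3486
β_Orrin = 0.282 × 34.01% / 17.57% = 0.5459
β_Corwin = 0.674 × 46.58% / 17.57% = 1.7868
β_Galt = 0.814 × 54.70% / 17.57% = 2.5342
β_Fenwick = 0.772 × 42.07% / 17.57% = 1.8485
β_P = Σ w_i β_i = 0.08×1.2495 + 0.33×0.3486 + 0.22×0.5459 + 0.09×1.7868 + 0.16×2.5342 + 0.12×1.8485 = 1.1232
E(R_P) = R_f + β_P × MRP = 2.03% + 1.1232 × 6.92% = 9.80%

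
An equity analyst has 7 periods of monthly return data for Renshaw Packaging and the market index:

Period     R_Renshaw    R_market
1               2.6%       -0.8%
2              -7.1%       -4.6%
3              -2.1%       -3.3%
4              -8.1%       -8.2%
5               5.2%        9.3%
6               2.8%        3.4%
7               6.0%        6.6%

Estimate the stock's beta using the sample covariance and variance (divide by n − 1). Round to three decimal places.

0.838

Mean R_i = (2.6 − 7.1 − 2.1 − 8.1 + 5.2 + 2.8 + 6.0) / 7 = -0.1000%
Mean R_m = (-0.8 − 4.6 − 3.3 − 8.2 + 9.3 + 3.4 + 6.6) / 7 = 0.3429%
Σ(R_i − R̄_i)(R_m − R̄_m) = 201.6500  ⇒  Cov = 201.6500 / 6 = 33.6083
Σ(R_m − R̄_m)² = 240.7171  ⇒  Var(R_m) = 240.7171 / 6 = 40.1195
β = Cov / Var(R_m) = 33.6083 / 40.1195 = 0.8377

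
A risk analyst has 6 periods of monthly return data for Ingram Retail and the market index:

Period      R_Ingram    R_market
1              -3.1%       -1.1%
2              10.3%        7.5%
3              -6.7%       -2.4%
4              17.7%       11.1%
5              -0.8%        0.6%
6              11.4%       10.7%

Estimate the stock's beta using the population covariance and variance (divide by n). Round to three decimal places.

Mean R_i = (-3.1 + 10.3 − 6.7 + 17.7 − 0.8 + 11.4) / 6 = 4.8000%
Mean R_m = (-1.1 + 7.5 − 2.4 + 11.1 + 0.6 + 10.7) / 6 = 4.4000%
Σ(R_i − R̄_i)(R_m − R̄_m) = 287.9900  ⇒  Cov = 287.9900 / 6 = 47.9983
Σ(R_m − R̄_m)² = 185.1200  ⇒  Var(R_m) = 185.1200 / 6 = 30.8533
β = Cov / Var(R_m) = 47.9983 / 30.8533 = 1.5557

1.556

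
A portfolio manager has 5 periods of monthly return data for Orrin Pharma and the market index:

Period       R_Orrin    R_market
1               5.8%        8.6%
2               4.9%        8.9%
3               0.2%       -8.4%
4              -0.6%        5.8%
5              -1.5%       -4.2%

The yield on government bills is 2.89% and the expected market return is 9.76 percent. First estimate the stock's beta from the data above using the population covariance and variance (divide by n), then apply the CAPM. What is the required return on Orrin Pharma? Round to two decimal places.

Mean R_i = (5.8 + 4.9 + 0.2 − 0.6 − 1.5) / 5 = 1.7600%
Mean R_m = (8.6 + 8.9 − 8.4 + 5.8 − 4.2) / 5 = 2.1400%
Σ(R_i − R̄_i)(R_m − R̄_m) = 75.7980  ⇒  Cov = 75.7980 / 5 = 15.1596
Σ(R_m − R̄_m)² = 252.1120  ⇒  Var(R_m) = 252.1120 / 5 = 50.4224
β = Cov / Var(R_m) = 15.1596 / 50.4224 = 0.3007
MRP = 9.76% − 2.89% = 6.87%
E(R) = R_f + β × MRP = 2.89% + 0.3007 × 6.87% = 4.96%

4.96%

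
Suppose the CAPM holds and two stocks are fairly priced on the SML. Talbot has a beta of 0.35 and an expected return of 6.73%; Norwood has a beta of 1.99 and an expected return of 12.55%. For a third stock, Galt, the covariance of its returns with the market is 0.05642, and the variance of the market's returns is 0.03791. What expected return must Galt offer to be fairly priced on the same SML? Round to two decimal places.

10.77%

MRP = (12.55% − 6.73%) / (1.99 − 0.35) = 3.5488%
R_f = 6.73% − 0.35 × 3.5488% = 5.4879%
β_Galt = Cov / Var(R_m) = 0.05642 / 0.03791 = 1.4883
E(R_Galt) = R_f + β × MRP = 5.4879% + 1.4883 × 3.5488% = 10.77%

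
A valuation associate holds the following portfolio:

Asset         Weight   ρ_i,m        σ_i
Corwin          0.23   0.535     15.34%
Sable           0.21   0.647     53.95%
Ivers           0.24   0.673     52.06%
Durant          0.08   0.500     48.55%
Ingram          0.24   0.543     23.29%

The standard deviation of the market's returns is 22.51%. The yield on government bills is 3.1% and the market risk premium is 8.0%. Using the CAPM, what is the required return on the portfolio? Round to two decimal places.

11.13%

β_Corwin = 0.535 × 15.34% / 22.51% = 0.3646
β_Sable = 0.647 × 53.95% / 22.51% = 1.5507
β_Ivers = 0.673 × 52.06% / 22.51% = 1.5565
β_Durant = 0.500 × 48.55% / 22.51% = 1.0784
β_Ingram = 0.543 × 23.29% / 22.51% = 0.5618
β_P = Σ w_i β_i = 0.23×0.3646 + 0.21×1.5507 + 0.24×1.5565 + 0.08×1.0784 + 0.24×0.5618 = 1.0042
E(R_P) = R_f + β_P × MRP = 3.1% + 1.0042 × 8.0% = 11.13%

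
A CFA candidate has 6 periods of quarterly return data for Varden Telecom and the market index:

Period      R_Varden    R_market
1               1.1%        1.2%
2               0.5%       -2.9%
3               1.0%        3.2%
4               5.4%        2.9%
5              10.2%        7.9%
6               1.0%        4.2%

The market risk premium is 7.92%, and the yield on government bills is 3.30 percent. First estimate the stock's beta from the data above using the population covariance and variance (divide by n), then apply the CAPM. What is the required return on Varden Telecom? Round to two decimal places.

Mean R_i = (1.1 + 0.5 + 1.0 + 5.4 + 10.2 + 1.0) / 6 = 3.2000%
Mean R_m = (1.2 − 2.9 + 3.2 + 2.9 + 7.9 + 4.2) / 6 = 2.7500%
Σ(R_i − R̄_i)(R_m − R̄_m) = 50.7100  ⇒  Cov = 50.7100 / 6 = 8.4517
Σ(R_m − R̄_m)² = 63.1750  ⇒  Var(R_m) = 63.1750 / 6 = 10.5292
β = Cov / Var(R_m) = 8.4517 / 10.5292 = 0.8027
E(R) = R_f + β × MRP = 3.30% + 0.8027 × 7.92% = 9.66%

9.66%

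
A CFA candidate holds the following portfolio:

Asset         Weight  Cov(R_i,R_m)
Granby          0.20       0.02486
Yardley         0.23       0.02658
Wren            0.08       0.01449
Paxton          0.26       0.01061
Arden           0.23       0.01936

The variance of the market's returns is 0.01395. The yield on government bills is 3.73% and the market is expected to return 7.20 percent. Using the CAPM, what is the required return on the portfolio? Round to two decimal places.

β_Granby = 0.02486 / 0.01395 = 1.7821
β_Yardley = 0.02658 / 0.01395 = 1.9054
β_Wren = 0.01449 / 0.01395 = 1.0387
β_Paxton = 0.01061 / 0.01395 = 0.7606
β_Arden = 0.01936 / 0.01395 = 1.3878
β_P = Σ w_i β_i = 0.20×1.7821 + 0.23×1.9054 + 0.08×1.0387 + 0.26×0.7606 + 0.23×1.3878 = 1.3947
MRP = 7.20% − 3.73% = 3.47%
E(R_P) = R_f + β_P × MRP = 3.73% + 1.3947 × 3.47% = 8.57%

8.57%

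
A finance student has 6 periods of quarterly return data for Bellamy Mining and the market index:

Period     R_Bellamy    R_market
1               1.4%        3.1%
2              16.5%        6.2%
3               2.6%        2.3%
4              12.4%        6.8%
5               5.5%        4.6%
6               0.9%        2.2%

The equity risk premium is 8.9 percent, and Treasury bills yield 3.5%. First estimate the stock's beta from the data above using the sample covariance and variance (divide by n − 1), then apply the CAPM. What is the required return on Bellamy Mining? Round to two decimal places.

30.17%

Mean R_i = (1.4 + 16.5 + 2.6 + 12.4 + 5.5 + 0.9) / 6 = 6.5500%
Mean R_m = (3.1 + 6.2 + 2.3 + 6.8 + 4.6 + 2.2) / 6 = 4.2000%
Σ(R_i − R̄_i)(R_m − R̄_m) = 59.1600  ⇒  Cov = 59.1600 / 5 = 11.8320
Σ(R_m − R̄_m)² = 19.7400  ⇒  Var(R_m) = 19.7400 / 5 = 3.9480
β = Cov / Var(R_m) = 11.8320 / 3.9480 = 2.9970
E(R) = R_f + β × MRP = 3.5% + 2.9970 × 8.9% = 30.17%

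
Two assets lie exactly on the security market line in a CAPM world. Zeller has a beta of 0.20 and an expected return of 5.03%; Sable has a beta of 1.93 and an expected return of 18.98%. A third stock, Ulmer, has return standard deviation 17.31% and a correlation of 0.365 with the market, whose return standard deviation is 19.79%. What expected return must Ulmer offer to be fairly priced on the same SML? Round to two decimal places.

5.99%

MRP = (18.98% − 5.03%) / (1.93 − 0.20) = 8.0636%
R_f = 5.03% − 0.20 × 8.0636% = 3.4173%
β_Ulmer = ρ·σ_i/σ_m = 0.365 × 17.31 / 19.79 = 0.3193
E(R_Ulmer) = R_f + β × MRP = 3.4173% + 0.3193 × 8.0636% = 5.99%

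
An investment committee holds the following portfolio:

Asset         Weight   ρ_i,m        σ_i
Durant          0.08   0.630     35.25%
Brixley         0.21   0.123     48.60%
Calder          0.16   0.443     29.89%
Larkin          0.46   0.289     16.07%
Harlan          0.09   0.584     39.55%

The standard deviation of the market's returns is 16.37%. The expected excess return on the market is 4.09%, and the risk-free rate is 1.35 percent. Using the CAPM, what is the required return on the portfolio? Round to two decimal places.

3.69%

β_Durant = 0.630 × 35.25% / 16.37% = 1.3566
β_Brixley = 0.123 × 48.60% / 16.37% = 0.3652
β_Calder = 0.443 × 29.89% / 16.37% = 0.8089
β_Larkin = 0.289 × 16.07% / 16.37% = 0.2837
β_Harlan = 0.584 × 39.55% / 16.37% = 1.4109
β_P = Σ w_i β_i = 0.08×1.3566 + 0.21×0.3652 + 0.16×0.8089 + 0.46×0.2837 + 0.09×1.4109 = 0.5721
E(R_P) = R_f + β_P × MRP = 1.35% + 0.5721 × 4.09% = 3.69%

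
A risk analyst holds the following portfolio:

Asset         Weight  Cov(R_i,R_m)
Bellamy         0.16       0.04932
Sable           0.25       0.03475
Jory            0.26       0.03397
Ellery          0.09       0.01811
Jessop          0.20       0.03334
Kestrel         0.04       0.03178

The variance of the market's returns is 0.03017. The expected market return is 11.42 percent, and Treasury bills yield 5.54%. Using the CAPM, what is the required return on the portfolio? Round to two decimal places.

β_Bellamy = 0.04932 / 0.03017 = 1.6347
β_Sable = 0.03475 / 0.03017 = 1.1518
β_Jory = 0.03397 / 0.03017 = 1.1260
β_Ellery = 0.01811 / 0.03017 = 0.6003
β_Jessop = 0.03334 / 0.03017 = 1.1051
β_Kestrel = 0.03178 / 0.03017 = 1.0534
β_P = Σ w_i β_i = 0.16×1.6347 + 0.25×1.1518 + 0.26×1.1260 + 0.09×0.6003 + 0.20×1.1051 + 0.04×1.0534 = 1.1594
MRP = 11.42% − 5.54% = 5.88%
E(R_P) = R_f + β_P × MRP = 5.54% + 1.1594 × 5.88% = 12.36%

12.36%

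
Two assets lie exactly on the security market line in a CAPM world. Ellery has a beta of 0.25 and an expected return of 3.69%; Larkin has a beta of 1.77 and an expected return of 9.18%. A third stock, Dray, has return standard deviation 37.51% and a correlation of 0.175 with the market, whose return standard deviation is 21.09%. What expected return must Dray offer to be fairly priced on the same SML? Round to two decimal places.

3.91%

MRP = (9.18% − 3.69%) / (1.77 − 0.25) = 3.6118%
R_f = 3.69% − 0.25 × 3.6118% = 2.7871%
β_Dray = ρ·σ_i/σ_m = 0.175 × 37.51 / 21.09 = 0.3112
E(R_Dray) = R_f + β × MRP = 2.7871% + 0.3112 × 3.6118% = 3.91%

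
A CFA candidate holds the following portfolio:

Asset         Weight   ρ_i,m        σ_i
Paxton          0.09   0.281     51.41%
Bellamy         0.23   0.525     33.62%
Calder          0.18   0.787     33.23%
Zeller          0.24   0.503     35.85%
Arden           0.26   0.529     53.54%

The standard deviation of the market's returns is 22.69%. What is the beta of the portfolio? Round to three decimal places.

0.959

β_Paxton = 0.281 × 51.41% / 22.69% = 0.6367
β_Bellamy = 0.525 × 33.62% / 22.69% = 0.7779
β_Calder = 0.787 × 33.23% / 22.69% = 1.1526
β_Zeller = 0.503 × 35.85% / 22.69% = 0.7947
β_Arden = 0.529 × 53.54% / 22.69% = 1.2482
β_P = Σ w_i β_i = 0.09×0.6367 + 0.23×0.7779 + 0.18×1.1526 + 0.24×0.7947 + 0.26×1.2482 = 0.9589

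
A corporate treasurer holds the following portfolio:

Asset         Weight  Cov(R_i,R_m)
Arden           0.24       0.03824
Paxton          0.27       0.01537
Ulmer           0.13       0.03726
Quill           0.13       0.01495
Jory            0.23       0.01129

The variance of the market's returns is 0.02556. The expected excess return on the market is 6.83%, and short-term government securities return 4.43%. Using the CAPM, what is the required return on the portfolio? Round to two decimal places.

10.50%

β_Arden = 0.03824 / 0.02556 = 1.4961
β_Paxton = 0.01537 / 0.02556 = 0.6013
β_Ulmer = 0.03726 / 0.02556 = 1.4577
β_Quill = 0.01495 / 0.02556 = 0.5849
β_Jory = 0.01129 / 0.02556 = 0.4417
β_P = Σ w_i β_i = 0.24×1.4961 + 0.27×0.6013 + 0.13×1.4577 + 0.13×0.5849 + 0.23×0.4417 = 0.8885
E(R_P) = R_f + β_P × MRP = 4.43% + 0.8885 × 6.83% = 10.50%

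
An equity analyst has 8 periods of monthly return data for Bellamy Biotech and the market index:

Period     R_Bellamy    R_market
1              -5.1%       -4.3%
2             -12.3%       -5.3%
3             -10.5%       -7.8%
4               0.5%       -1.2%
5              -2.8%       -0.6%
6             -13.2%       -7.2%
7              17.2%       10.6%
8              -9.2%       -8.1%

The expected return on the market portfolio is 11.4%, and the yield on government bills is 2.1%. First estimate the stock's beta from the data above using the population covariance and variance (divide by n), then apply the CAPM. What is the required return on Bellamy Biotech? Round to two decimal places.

16.56%

Mean R_i = (-5.1 − 12.3 − 10.5 + 0.5 − 2.8 − 13.2 + 17.2 − 9.2) / 8 = -4.4250%
Mean R_m = (-4.3 − 5.3 − 7.8 − 1.2 − 0.6 − 7.2 + 10.6 − 8.1) / 8 = -2.9875%
Σ(R_i − R̄_i)(R_m − R̄_m) = 416.2225  ⇒  Cov = 416.2225 / 8 = 52.0278
Σ(R_m − R̄_m)² = 267.6288  ⇒  Var(R_m) = 267.6288 / 8 = 33.4536
β = Cov / Var(R_m) = 52.0278 / 33.4536 = 1.5552
MRP = 11.4% − 2.1% = 9.30%
E(R) = R_f + β × MRP = 2.1% + 1.5552 × 9.3% = 16.56%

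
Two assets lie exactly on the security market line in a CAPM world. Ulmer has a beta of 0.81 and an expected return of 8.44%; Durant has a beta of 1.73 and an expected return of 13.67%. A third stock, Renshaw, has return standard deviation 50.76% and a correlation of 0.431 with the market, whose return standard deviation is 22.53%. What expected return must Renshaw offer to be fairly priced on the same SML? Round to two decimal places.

MRP = (13.67% − 8.44%) / (1.73 − 0.81) = 5.6848%
R_f = 8.44% − 0.81 × 5.6848% = 3.8353%
β_Renshaw = ρ·σ_i/σ_m = 0.431 × 50.76 / 22.53 = 0.9710
E(R_Renshaw) = R_f + β × MRP = 3.8353% + 0.9710 × 5.6848% = 9.36%

9.36%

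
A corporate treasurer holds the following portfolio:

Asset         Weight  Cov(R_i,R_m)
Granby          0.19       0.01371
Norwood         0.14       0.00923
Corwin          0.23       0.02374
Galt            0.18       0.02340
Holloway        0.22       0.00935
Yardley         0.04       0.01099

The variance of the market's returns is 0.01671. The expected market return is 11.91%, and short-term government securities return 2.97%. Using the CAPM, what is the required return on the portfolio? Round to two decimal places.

β_Granby = 0.01371 / 0.01671 = 0.8205
β_Norwood = 0.00923 / 0.01671 = 0.5524
β_Corwin = 0.02374 / 0.01671 = 1.4207
β_Galt = 0.02340 / 0.01671 = 1.4004
β_Holloway = 0.00935 / 0.01671 = 0.5595
β_Yardley = 0.01099 / 0.01671 = 0.6577
β_P = Σ w_i β_i = 0.19×0.8205 + 0.14×0.5524 + 0.23×1.4207 + 0.18×1.4004 + 0.22×0.5595 + 0.04×0.6577 = 0.9615
MRP = 11.91% − 2.97% = 8.94%
E(R_P) = R_f + β_P × MRP = 2.97% + 0.9615 × 8.94% = 11.57%

11.57%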